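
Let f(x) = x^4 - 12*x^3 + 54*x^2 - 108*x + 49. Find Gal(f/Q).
D_4 (order 8)

The polynomial is an irreducible quartic over Q and its discriminant is -8388608, which is not a perfect square, so the Galois group is not contained in A_4. The resolvent cubic y^3 - 54*y^2 + 1100*y - 8136 has exactly one rational root, so the Galois group is C_4 or D_4. The quartic remains irreducible over Q(sqrt(disc)), so the group is D_4.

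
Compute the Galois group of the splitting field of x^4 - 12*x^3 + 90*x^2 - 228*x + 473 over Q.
4T3: D_4

The polynomial is an irreducible quartic over Q and its discriminant is 13088325632, which is not a perfect square, so the Galois group is not contained in A_4. The resolvent cubic y^3 - 90*y^2 + 844*y + 50184 has exactly one rational root, so the Galois group is C_4 or D_4. The quartic remains irreducible over Q(sqrt(disc)), so the group is D_4.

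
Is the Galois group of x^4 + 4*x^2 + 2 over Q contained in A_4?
The polynomial is irreducible of degree 4 over Q. Its discriminant is 2048, which is not a perfect square. A Galois group lies in the alternating group exactly when the discriminant is a square in Q, so the Galois group (C_4) is not contained in A_4.

No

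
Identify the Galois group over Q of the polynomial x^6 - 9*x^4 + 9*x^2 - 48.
The polynomial f is an irreducible sextic over Q, so G = Gal(f/Q) is one of the 16 transitive subgroups 6T1, ..., 6T16 of S_6. The discriminant of f is 50762745474048, which is not a perfect square, so G is not contained in A_6. The transitive groups of degree 6 not contained in A_6 are: C_6 (6T1, order 6), S_3 (6T2, order 6), D_6 (6T3, order 12), C_3 x S_3 (6T5, order 18), A_4 x C_2 (6T6, order 24), S_4 (6T8, order 24), S_3 x S_3 (6T9, order 36), S_4 x C_2 (6T11, order 48), (S_3 x S_3) : C_2 (6T13, order 72), PGL(2,5) (6T14, order 120), S_6 (6T16, order 720). By Dedekind's theorem, for a prime p not dividing disc(f) the degrees of the irreducible factors of f mod p form the cycle type of an element of G. Factoring f modulo the 79 such primes p <= 421 (skipping 2, 3, 23, which divide the discriminant), each new pattern first appears at: mod 5: f = (x^2 + 2)(x^2 + 2x + 4)(x^2 + 3x + 4), pattern 2+2+2; mod 7: f = (x^6 + 5x^4 + 2x^2 + 1), pattern 6; mod 11: f = (x + 3)(x + 8)(x^2 + 4x + 8)(x^2 + 7x + 8), pattern 2+2+1+1; mod 13: f = (x^3 + x^2 + 9x + 10)(x^3 + 12x^2 + 9x + 3), pattern 3+3; mod 61: f = (x + 10)(x + 20)(x + 27)(x + 34)(x + 41)(x + 51), pattern 1+1+1+1+1+1. No other pattern occurs in this range, so the set of observed cycle types is {2+2+2, 6, 2+2+1+1, 3+3, 1+1+1+1+1+1}. The candidates containing elements of all these cycle types are D_6 (6T3) of order 12, A_4 x C_2 (6T6) of order 24, S_3 x S_3 (6T9) of order 36, S_4 x C_2 (6T11) of order 48, (S_3 x S_3) : C_2 (6T13) of order 72, PGL(2,5) (6T14) of order 120, S_6 (6T16) of order 720; the others are excluded. The observed types are precisely the cycle types that occur in D_6 (6T3). Each of the other remaining candidates has further cycle types, and by the Chebotarev density theorem the matching factorization patterns would occur for a proportion of primes equal to their share of the group: A_4 x C_2 (6T6) additionally contains elements of type 2+1+1+1+1 (3 of its 24 elements, about 12% of primes); S_3 x S_3 (6T9) additionally contains elements of type 3+1+1+1 (4 of its 36 elements, about 11% of primes); S_4 x C_2 (6T11) additionally contains elements of type 4+2, 4+1+1, 2+1+1+1+1 (15 of its 48 elements, about 31% of primes); (S_3 x S_3) : C_2 (6T13) additionally contains elements of type 4+2, 3+2+1, 3+1+1+1, 2+1+1+1+1 (40 of its 72 elements, about 56% of primes); PGL(2,5) (6T14) additionally contains elements of type 5+1, 4+1+1 (54 of its 120 elements, about 45% of primes); S_6 (6T16) additionally contains elements of type 5+1, 4+2, 4+1+1, 3+2+1, 3+1+1+1, 2+1+1+1+1 (499 of its 720 elements, about 69% of primes). None of the 79 primes tested shows any such pattern (for each of these groups the chance of that is below 10^-4), which rules them out. Hence G = D_6 (6T3), of order 12.

6T3: D_6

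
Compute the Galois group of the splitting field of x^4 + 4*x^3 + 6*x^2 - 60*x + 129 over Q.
The polynomial is an irreducible quartic over Q and its discriminant is 1358954496 = 36864^2, a perfect square, so the Galois group is contained in A_4. The resolvent cubic y^3 - 6*y^2 - 756*y - 2568 is irreducible over Q. An irreducible resolvent with square discriminant gives A_4.

A_4, the alternating group on 4 letters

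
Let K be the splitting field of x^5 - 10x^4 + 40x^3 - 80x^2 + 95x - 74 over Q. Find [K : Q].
20

The degree of the splitting field over Q equals the order of the Galois group, so first determine the group. The polynomial f is an irreducible quintic over Q, so G = Gal(f/Q) is a transitive subgroup of S_5: one of C_5 (5T1, order 5), D_5 (5T2, order 10), F_20 (5T3, order 20), A_5 (5T4, order 60) or S_5 (5T5, order 120). The discriminant of f is 259200000, which is not a perfect square, so G is not contained in A_5. The transitive groups of degree 5 not contained in A_5 are: F_20 (5T3, order 20), S_5 (5T5, order 120). By Dedekind's theorem, for a prime p not dividing disc(f) the degrees of the irreducible factors of f mod p form the cycle type of an element of G. Factoring f modulo the 18 such primes p <= 73 (skipping 2, 3, 5, which divide the discriminant), each new pattern first appears at: mod 7: f = (x + 6)(x^4 + 5x^3 + 3x^2 + 4), pattern 4+1; mod 11: f = (x + 3)(x^2 + 4x + 8)(x^2 + 5x + 7), pattern 2+2+1; mod 19: f = (x^5 + 9x^4 + 2x^3 + 15x^2 + 2), pattern 5. No other pattern occurs in this range, so the set of observed cycle types is {4+1, 2+2+1, 5}. The candidates containing elements of all these cycle types are F_20 (5T3) of order 20, S_5 (5T5) of order 120; the others are excluded. The observed types are precisely the cycle types that occur in F_20 (5T3) (apart from the identity). Each of the other remaining candidates has further cycle types, and by the Chebotarev density theorem the matching factorization patterns would occur for a proportion of primes equal to their share of the group: S_5 (5T5) additionally contains elements of type 3+2, 3+1+1, 2+1+1+1 (50 of its 120 elements, about 42% of primes). None of the 18 primes tested shows any such pattern (for each of these groups the chance of that is below 10^-4), which rules them out. Hence G = F_20 (5T3), of order 20. The Galois group F_20 (5T3) has order 20, so the splitting field has degree 20 over Q.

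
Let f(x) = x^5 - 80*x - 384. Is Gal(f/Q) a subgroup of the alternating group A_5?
Yes

The polynomial is irreducible of degree 5 over Q. Its discriminant is 67108864000000 = 8192000^2, a perfect square. A Galois group lies in the alternating group exactly when the discriminant is a square in Q, so the Galois group (D_5) is contained in A_5.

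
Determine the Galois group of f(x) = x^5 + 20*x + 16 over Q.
The polynomial f is an irreducible quintic over Q, so G = Gal(f/Q) is a transitive subgroup of S_5: one of C_5 (5T1, order 5), D_5 (5T2, order 10), F_20 (5T3, order 20), A_5 (5T4, order 60) or S_5 (5T5, order 120). The discriminant of f is 1024000000 = 32000^2, a perfect square, so G is contained in A_5. The transitive groups of degree 5 contained in A_5 are: C_5 (5T1, order 5), D_5 (5T2, order 10), A_5 (5T4, order 60). By Dedekind's theorem, for a prime p not dividing disc(f) the degrees of the irreducible factors of f mod p form the cycle type of an element of G. Factoring f modulo the 2 such primes p <= 7 (skipping 2, 5, which divide the discriminant), each new pattern first appears at: mod 3: f = (x^5 + 2x + 1), pattern 5; mod 7: f = (x + 2)(x + 3)(x^3 + 2x^2 + 5x + 5), pattern 3+1+1. No other pattern occurs in this range, so the set of observed cycle types is {5, 3+1+1}. Among the candidates above, the only group containing elements of all these cycle types is A_5 (5T4) — each of C_5 (5T1), D_5 (5T2) lacks at least one of them. Hence G = A_5 (5T4), of order 60.

A_5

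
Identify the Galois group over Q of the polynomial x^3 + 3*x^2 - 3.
3T1: C_3

The polynomial is an irreducible cubic over Q and its discriminant is 81 = 9^2, a perfect square. For an irreducible cubic, a square discriminant forces the Galois group to be A_3, the cyclic group of order 3.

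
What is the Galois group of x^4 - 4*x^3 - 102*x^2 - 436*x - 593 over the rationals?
D_4, the dihedral group of order 8

The polynomial is an irreducible quartic over Q and its discriminant is -1088391168, which is not a perfect square, so the Galois group is not contained in A_4. The resolvent cubic y^3 + 102*y^2 + 4116*y + 61336 has exactly one rational root, so the Galois group is C_4 or D_4. The quartic remains irreducible over Q(sqrt(disc)), so the group is D_4.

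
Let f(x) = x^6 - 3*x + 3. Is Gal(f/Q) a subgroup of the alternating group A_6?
The polynomial is irreducible of degree 6 over Q. Its discriminant is -9059283, which is not a perfect square. A Galois group lies in the alternating group exactly when the discriminant is a square in Q, so the Galois group ((S_3 x S_3) : C_2) is not contained in A_6.

No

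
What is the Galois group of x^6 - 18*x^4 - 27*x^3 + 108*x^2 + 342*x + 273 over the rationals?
6T5: C_3 x S_3

The polynomial f is an irreducible sextic over Q, so G = Gal(f/Q) is one of the 16 transitive subgroups 6T1, ..., 6T16 of S_6. The discriminant of f is -152796047606667, which is not a perfect square, so G is not contained in A_6. The transitive groups of degree 6 not contained in A_6 are: C_6 (6T1, order 6), S_3 (6T2, order 6), D_6 (6T3, order 12), C_3 x S_3 (6T5, order 18), A_4 x C_2 (6T6, order 24), S_4 (6T8, order 24), S_3 x S_3 (6T9, order 36), S_4 x C_2 (6T11, order 48), (S_3 x S_3) : C_2 (6T13, order 72), PGL(2,5) (6T14, order 120), S_6 (6T16, order 720). By Dedekind's theorem, for a prime p not dividing disc(f) the degrees of the irreducible factors of f mod p form the cycle type of an element of G. Factoring f modulo the 33 such primes p <= 149 (skipping 3, 43, which divide the discriminant), each new pattern first appears at: mod 2: f = (x^6 + x^3 + 1), pattern 6; mod 7: f = (x)(x + 1)(x + 6)(x^3 + 4x + 1), pattern 3+1+1+1; mod 17: f = (x^2 + 6x + 4)(x^2 + 13x + 11)(x^2 + 15x + 12), pattern 2+2+2; mod 19: f = (x^3 + 3x + 18)(x^3 + 17x + 12), pattern 3+3; mod 73: f = (x + 3)(x + 20)(x + 36)(x + 39)(x + 50)(x + 71), pattern 1+1+1+1+1+1. No other pattern occurs in this range, so the set of observed cycle types is {6, 3+1+1+1, 2+2+2, 3+3, 1+1+1+1+1+1}. The candidates containing elements of all these cycle types are C_3 x S_3 (6T5) of order 18, S_3 x S_3 (6T9) of order 36, (S_3 x S_3) : C_2 (6T13) of order 72, S_6 (6T16) of order 720; the others are excluded. The observed types are precisely the cycle types that occur in C_3 x S_3 (6T5). Each of the other remaining candidates has further cycle types, and by the Chebotarev density theorem the matching factorization patterns would occur for a proportion of primes equal to their share of the group: S_3 x S_3 (6T9) additionally contains elements of type 2+2+1+1 (9 of its 36 elements, about 25% of primes); (S_3 x S_3) : C_2 (6T13) additionally contains elements of type 4+2, 3+2+1, 2+2+1+1, 2+1+1+1+1 (45 of its 72 elements, about 62% of primes); S_6 (6T16) additionally contains elements of type 5+1, 4+2, 4+1+1, 3+2+1, 2+2+1+1, 2+1+1+1+1 (504 of its 720 elements, about 70% of primes). None of the 33 primes tested shows any such pattern (for each of these groups the chance of that is below 10^-4), which rules them out. Hence G = C_3 x S_3 (6T5), of order 18.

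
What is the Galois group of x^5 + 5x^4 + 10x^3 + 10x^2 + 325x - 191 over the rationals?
The polynomial f is an irreducible quintic over Q, so G = Gal(f/Q) is a transitive subgroup of S_5: one of C_5 (5T1, order 5), D_5 (5T2, order 10), F_20 (5T3, order 20), A_5 (5T4, order 60) or S_5 (5T5, order 120). The discriminant of f is 1073741824000000 = 32768000^2, a perfect square, so G is contained in A_5. The transitive groups of degree 5 contained in A_5 are: C_5 (5T1, order 5), D_5 (5T2, order 10), A_5 (5T4, order 60). By Dedekind's theorem, for a prime p not dividing disc(f) the degrees of the irreducible factors of f mod p form the cycle type of an element of G. Factoring f modulo the 2 such primes p <= 7 (skipping 2, 5, which divide the discriminant), each new pattern first appears at: mod 3: f = (x^5 + 2x^4 + x^3 + x^2 + x + 1), pattern 5; mod 7: f = (x + 2)(x + 4)(x^3 + 6x^2 + x + 5), pattern 3+1+1. No other pattern occurs in this range, so the set of observed cycle types is {5, 3+1+1}. Among the candidates above, the only group containing elements of all these cycle types is A_5 (5T4) — each of C_5 (5T1), D_5 (5T2) lacks at least one of them. Hence G = A_5 (5T4), of order 60.

A_5 (also written A5)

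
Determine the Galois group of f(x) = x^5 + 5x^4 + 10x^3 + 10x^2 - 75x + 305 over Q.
D_5 (also written D5)

The polynomial f is an irreducible quintic over Q, so G = Gal(f/Q) is a transitive subgroup of S_5: one of C_5 (5T1, order 5), D_5 (5T2, order 10), F_20 (5T3, order 20), A_5 (5T4, order 60) or S_5 (5T5, order 120). The discriminant of f is 67108864000000 = 8192000^2, a perfect square, so G is contained in A_5. The transitive groups of degree 5 contained in A_5 are: C_5 (5T1, order 5), D_5 (5T2, order 10), A_5 (5T4, order 60). By Dedekind's theorem, for a prime p not dividing disc(f) the degrees of the irreducible factors of f mod p form the cycle type of an element of G. Factoring f modulo the 23 such primes p <= 97 (skipping 2, 5, which divide the discriminant), each new pattern first appears at: mod 3: f = (x + 1)(x^2 + 1)(x^2 + x + 2), pattern 2+2+1; mod 7: f = (x^5 + 5x^4 + 3x^3 + 3x^2 + 2x + 4), pattern 5. No other pattern occurs in this range, so the set of observed cycle types is {2+2+1, 5}. The candidates containing elements of all these cycle types are D_5 (5T2) of order 10, A_5 (5T4) of order 60; the others are excluded. The observed types are precisely the cycle types that occur in D_5 (5T2) (apart from the identity). Each of the other remaining candidates has further cycle types, and by the Chebotarev density theorem the matching factorization patterns would occur for a proportion of primes equal to their share of the group: A_5 (5T4) additionally contains elements of type 3+1+1 (20 of its 60 elements, about 33% of primes). None of the 23 primes tested shows any such pattern (for each of these groups the chance of that is below 10^-4), which rules them out. Hence G = D_5 (5T2), of order 10.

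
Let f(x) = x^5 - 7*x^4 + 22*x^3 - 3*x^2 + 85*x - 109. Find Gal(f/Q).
D_5 (also written D5)

The polynomial f is an irreducible quintic over Q, so G = Gal(f/Q) is a transitive subgroup of S_5: one of C_5 (5T1, order 5), D_5 (5T2, order 10), F_20 (5T3, order 20), A_5 (5T4, order 60) or S_5 (5T5, order 120). The discriminant of f is 11640863720641 = 3411871^2, a perfect square, so G is contained in A_5. The transitive groups of degree 5 contained in A_5 are: C_5 (5T1, order 5), D_5 (5T2, order 10), A_5 (5T4, order 60). By Dedekind's theorem, for a prime p not dividing disc(f) the degrees of the irreducible factors of f mod p form the cycle type of an element of G. Factoring f modulo the 23 such primes p <= 89 (skipping 47, which divides the discriminant), each new pattern first appears at: mod 2: f = (x^5 + x^4 + x^2 + x + 1), pattern 5; mod 5: f = (x + 3)(x^2 + x + 1)(x^2 + 4x + 2), pattern 2+2+1; mod 83: f = (x + 6)(x + 43)(x + 55)(x + 62)(x + 76), pattern 1+1+1+1+1. No other pattern occurs in this range, so the set of observed cycle types is {5, 2+2+1, 1+1+1+1+1}. The candidates containing elements of all these cycle types are D_5 (5T2) of order 10, A_5 (5T4) of order 60; the others are excluded. The observed types are precisely the cycle types that occur in D_5 (5T2). Each of the other remaining candidates has further cycle types, and by the Chebotarev density theorem the matching factorization patterns would occur for a proportion of primes equal to their share of the group: A_5 (5T4) additionally contains elements of type 3+1+1 (20 of its 60 elements, about 33% of primes). None of the 23 primes tested shows any such pattern (for each of these groups the chance of that is below 10^-4), which rules them out. Hence G = D_5 (5T2), of order 10.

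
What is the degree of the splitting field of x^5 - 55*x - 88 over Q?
60

The degree of the splitting field over Q equals the order of the Galois group, so first determine the group. The polynomial f is an irreducible quintic over Q, so G = Gal(f/Q) is a transitive subgroup of S_5: one of C_5 (5T1, order 5), D_5 (5T2, order 10), F_20 (5T3, order 20), A_5 (5T4, order 60) or S_5 (5T5, order 120). The discriminant of f is 58564000000 = 242000^2, a perfect square, so G is contained in A_5. The transitive groups of degree 5 contained in A_5 are: C_5 (5T1, order 5), D_5 (5T2, order 10), A_5 (5T4, order 60). By Dedekind's theorem, for a prime p not dividing disc(f) the degrees of the irreducible factors of f mod p form the cycle type of an element of G. Factoring f modulo the 3 such primes p <= 13 (skipping 2, 5, 11, which divide the discriminant), each new pattern first appears at: mod 3: f = (x^5 + 2x + 2), pattern 5; mod 13: f = (x + 5)(x + 7)(x^3 + x^2 + 5x + 9), pattern 3+1+1. No other pattern occurs in this range, so the set of observed cycle types is {5, 3+1+1}. Among the candidates above, the only group containing elements of all these cycle types is A_5 (5T4) — each of C_5 (5T1), D_5 (5T2) lacks at least one of them. Hence G = A_5 (5T4), of order 60. The Galois group A_5 (5T4) has order 60, so the splitting field has degree 60 over Q.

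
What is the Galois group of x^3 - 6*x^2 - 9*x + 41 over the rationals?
C_3, A_3

The polynomial is an irreducible cubic over Q and its discriminant is 35721 = 189^2, a perfect square. For an irreducible cubic, a square discriminant forces the Galois group to be A_3, the cyclic group of order 3.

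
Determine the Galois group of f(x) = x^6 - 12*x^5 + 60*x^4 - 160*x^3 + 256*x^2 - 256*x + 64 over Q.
S_4 (also written S4+)

The polynomial f is an irreducible sextic over Q, so G = Gal(f/Q) is one of the 16 transitive subgroups 6T1, ..., 6T16 of S_6. The discriminant of f is 66039417143296 = 8126464^2, a perfect square, so G is contained in A_6. The transitive groups of degree 6 contained in A_6 are: A_4 (6T4, order 12), S_4 (6T7, order 24), (C_3 x C_3) : C_4 (6T10, order 36), PSL(2,5) (6T12, order 60), A_6 (6T15, order 360). By Dedekind's theorem, for a prime p not dividing disc(f) the degrees of the irreducible factors of f mod p form the cycle type of an element of G. Factoring f modulo the 79 such primes p <= 419 (skipping 2, 31, which divide the discriminant), each new pattern first appears at: mod 3: f = (x^2 + 2x + 2)(x^4 + x^3 + 2x^2 + 2x + 2), pattern 4+2; mod 5: f = (x^3 + x^2 + x + 3)(x^3 + 2x^2 + 2x + 3), pattern 3+3; mod 11: f = (x + 3)(x + 4)(x^2 + 4x + 5)(x^2 + 10x + 4), pattern 2+2+1+1; mod 67: f = (x + 2)(x + 4)(x + 20)(x + 43)(x + 59)(x + 61), pattern 1+1+1+1+1+1. No other pattern occurs in this range, so the set of observed cycle types is {4+2, 3+3, 2+2+1+1, 1+1+1+1+1+1}. The candidates containing elements of all these cycle types are S_4 (6T7) of order 24, (C_3 x C_3) : C_4 (6T10) of order 36, A_6 (6T15) of order 360; the others are excluded. The observed types are precisely the cycle types that occur in S_4 (6T7). Each of the other remaining candidates has further cycle types, and by the Chebotarev density theorem the matching factorization patterns would occur for a proportion of primes equal to their share of the group: (C_3 x C_3) : C_4 (6T10) additionally contains elements of type 3+1+1+1 (4 of its 36 elements, about 11% of primes); A_6 (6T15) additionally contains elements of type 5+1, 3+1+1+1 (184 of its 360 elements, about 51% of primes). None of the 79 primes tested shows any such pattern (for each of these groups the chance of that is below 10^-4), which rules them out. Hence G = S_4 (6T7), of order 24.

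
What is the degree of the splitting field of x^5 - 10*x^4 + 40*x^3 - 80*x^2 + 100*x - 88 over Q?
60

The degree of the splitting field over Q equals the order of the Galois group, so first determine the group. The polynomial f is an irreducible quintic over Q, so G = Gal(f/Q) is a transitive subgroup of S_5: one of C_5 (5T1, order 5), D_5 (5T2, order 10), F_20 (5T3, order 20), A_5 (5T4, order 60) or S_5 (5T5, order 120). The discriminant of f is 1024000000 = 32000^2, a perfect square, so G is contained in A_5. The transitive groups of degree 5 contained in A_5 are: C_5 (5T1, order 5), D_5 (5T2, order 10), A_5 (5T4, order 60). By Dedekind's theorem, for a prime p not dividing disc(f) the degrees of the irreducible factors of f mod p form the cycle type of an element of G. Factoring f modulo the 2 such primes p <= 7 (skipping 2, 5, which divide the discriminant), each new pattern first appears at: mod 3: f = (x^5 + 2x^4 + x^3 + x^2 + x + 2), pattern 5; mod 7: f = (x + 2)(x + 3)(x^3 + 6x^2 + 4x + 4), pattern 3+1+1. No other pattern occurs in this range, so the set of observed cycle types is {5, 3+1+1}. Among the candidates above, the only group containing elements of all these cycle types is A_5 (5T4) — each of C_5 (5T1), D_5 (5T2) lacks at least one of them. Hence G = A_5 (5T4), of order 60. The Galois group A_5 (5T4) has order 60, so the splitting field has degree 60 over Q.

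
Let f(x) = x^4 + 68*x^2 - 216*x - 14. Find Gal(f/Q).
D_4 (also written D4)

The polynomial is an irreducible quartic over Q and its discriminant is -128755795968, which is not a perfect square, so the Galois group is not contained in A_4. The resolvent cubic y^3 - 68*y^2 + 56*y - 50464 has exactly one rational root, so the Galois group is C_4 or D_4. The quartic remains irreducible over Q(sqrt(disc)), so the group is D_4.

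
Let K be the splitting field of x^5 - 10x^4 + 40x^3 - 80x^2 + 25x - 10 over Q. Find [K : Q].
60

The degree of the splitting field over Q equals the order of the Galois group, so first determine the group. The polynomial f is an irreducible quintic over Q, so G = Gal(f/Q) is a transitive subgroup of S_5: one of C_5 (5T1, order 5), D_5 (5T2, order 10), F_20 (5T3, order 20), A_5 (5T4, order 60) or S_5 (5T5, order 120). The discriminant of f is 58564000000 = 242000^2, a perfect square, so G is contained in A_5. The transitive groups of degree 5 contained in A_5 are: C_5 (5T1, order 5), D_5 (5T2, order 10), A_5 (5T4, order 60). By Dedekind's theorem, for a prime p not dividing disc(f) the degrees of the irreducible factors of f mod p form the cycle type of an element of G. Factoring f modulo the 3 such primes p <= 13 (skipping 2, 5, 11, which divide the discriminant), each new pattern first appears at: mod 3: f = (x^5 + 2x^4 + x^3 + x^2 + x + 2), pattern 5; mod 13: f = (x + 3)(x + 5)(x^3 + 8x^2 + 8), pattern 3+1+1. No other pattern occurs in this range, so the set of observed cycle types is {5, 3+1+1}. Among the candidates above, the only group containing elements of all these cycle types is A_5 (5T4) — each of C_5 (5T1), D_5 (5T2) lacks at least one of them. Hence G = A_5 (5T4), of order 60. The Galois group A_5 (5T4) has order 60, so the splitting field has degree 60 over Q.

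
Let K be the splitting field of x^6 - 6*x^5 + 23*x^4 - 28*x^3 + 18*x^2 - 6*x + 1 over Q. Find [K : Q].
The degree of the splitting field over Q equals the order of the Galois group, so first determine the group. The polynomial f is an irreducible sextic over Q, so G = Gal(f/Q) is one of the 16 transitive subgroups 6T1, ..., 6T16 of S_6. The discriminant of f is -2785984, which is not a perfect square, so G is not contained in A_6. The transitive groups of degree 6 not contained in A_6 are: C_6 (6T1, order 6), S_3 (6T2, order 6), D_6 (6T3, order 12), C_3 x S_3 (6T5, order 18), A_4 x C_2 (6T6, order 24), S_4 (6T8, order 24), S_3 x S_3 (6T9, order 36), S_4 x C_2 (6T11, order 48), (S_3 x S_3) : C_2 (6T13, order 72), PGL(2,5) (6T14, order 120), S_6 (6T16, order 720). By Dedekind's theorem, for a prime p not dividing disc(f) the degrees of the irreducible factors of f mod p form the cycle type of an element of G. Factoring f modulo the 3 such primes p <= 7 (skipping 2, which divides the discriminant), each new pattern first appears at: mod 3: f = (x + 2)(x^2 + 2x + 2)(x^3 + 2x^2 + 1), pattern 3+2+1; mod 5: f = (x^3 + 3x + 2)(x^3 + 4x^2 + 3), pattern 3+3; mod 7: f = (x + 5)(x^5 + 3x^4 + x^3 + 2x^2 + x + 3), pattern 5+1. No other pattern occurs in this range, so the set of observed cycle types is {3+2+1, 3+3, 5+1}. Among the candidates above, the only group containing elements of all these cycle types is S_6 (6T16); every other candidate lacks at least one of them. Hence G = S_6 (6T16), of order 720. The Galois group S_6 (6T16) has order 720, so the splitting field has degree 720 over Q.

720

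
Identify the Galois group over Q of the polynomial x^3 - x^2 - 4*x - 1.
The polynomial is an irreducible cubic over Q and its discriminant is 169 = 13^2, a perfect square. For an irreducible cubic, a square discriminant forces the Galois group to be A_3, the cyclic group of order 3.

C_3, A_3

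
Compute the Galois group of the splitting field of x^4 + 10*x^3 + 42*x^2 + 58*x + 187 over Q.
The polynomial is an irreducible quartic over Q and its discriminant is 1666598976 = 40824^2, a perfect square, so the Galois group is contained in A_4. The resolvent cubic y^3 - 42*y^2 - 168*y + 9352 is irreducible over Q. An irreducible resolvent with square discriminant gives A_4.

A_4, the alternating group on 4 letters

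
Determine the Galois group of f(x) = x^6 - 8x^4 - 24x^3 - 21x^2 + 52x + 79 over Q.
6T7: S_4

The polynomial f is an irreducible sextic over Q, so G = Gal(f/Q) is one of the 16 transitive subgroups 6T1, ..., 6T16 of S_6. The discriminant of f is 51513463034944 = 7177288^2, a perfect square, so G is contained in A_6. The transitive groups of degree 6 contained in A_6 are: A_4 (6T4, order 12), S_4 (6T7, order 24), (C_3 x C_3) : C_4 (6T10, order 36), PSL(2,5) (6T12, order 60), A_6 (6T15, order 360). By Dedekind's theorem, for a prime p not dividing disc(f) the degrees of the irreducible factors of f mod p form the cycle type of an element of G. Factoring f modulo the 79 such primes p <= 421 (skipping 2, 19, 23, which divide the discriminant), each new pattern first appears at: mod 3: f = (x^3 + x^2 + 2)(x^3 + 2x^2 + 2x + 2), pattern 3+3; mod 5: f = (x^2 + 2x + 4)(x^4 + 3x^3 + 2x^2 + 1), pattern 4+2; mod 43: f = (x + 8)(x + 38)(x^2 + 14x + 7)(x^2 + 26x + 14), pattern 2+2+1+1; mod 223: f = (x + 19)(x + 26)(x + 135)(x + 141)(x + 173)(x + 175), pattern 1+1+1+1+1+1. No other pattern occurs in this range, so the set of observed cycle types is {3+3, 4+2, 2+2+1+1, 1+1+1+1+1+1}. The candidates containing elements of all these cycle types are S_4 (6T7) of order 24, (C_3 x C_3) : C_4 (6T10) of order 36, A_6 (6T15) of order 360; the others are excluded. The observed types are precisely the cycle types that occur in S_4 (6T7). Each of the other remaining candidates has further cycle types, and by the Chebotarev density theorem the matching factorization patterns would occur for a proportion of primes equal to their share of the group: (C_3 x C_3) : C_4 (6T10) additionally contains elements of type 3+1+1+1 (4 of its 36 elements, about 11% of primes); A_6 (6T15) additionally contains elements of type 5+1, 3+1+1+1 (184 of its 360 elements, about 51% of primes). None of the 79 primes tested shows any such pattern (for each of these groups the chance of that is below 10^-4), which rules them out. Hence G = S_4 (6T7), of order 24.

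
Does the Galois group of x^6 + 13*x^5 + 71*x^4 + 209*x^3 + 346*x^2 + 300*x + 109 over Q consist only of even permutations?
The polynomial is irreducible of degree 6 over Q. Its discriminant is 525625 = 725^2, a perfect square. A Galois group lies in the alternating group exactly when the discriminant is a square in Q, so the Galois group ((C_3 x C_3) : C_4) is contained in A_6.

Yes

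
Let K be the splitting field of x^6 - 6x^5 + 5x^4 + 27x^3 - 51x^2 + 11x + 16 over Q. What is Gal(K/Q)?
The polynomial f is an irreducible sextic over Q, so G = Gal(f/Q) is one of the 16 transitive subgroups 6T1, ..., 6T16 of S_6. The discriminant of f is 30991489 = 5567^2, a perfect square, so G is contained in A_6. The transitive groups of degree 6 contained in A_6 are: A_4 (6T4, order 12), S_4 (6T7, order 24), (C_3 x C_3) : C_4 (6T10, order 36), PSL(2,5) (6T12, order 60), A_6 (6T15, order 360). By Dedekind's theorem, for a prime p not dividing disc(f) the degrees of the irreducible factors of f mod p form the cycle type of an element of G. Factoring f modulo the 21 such primes p <= 79 (skipping 19, which divides the discriminant), each new pattern first appears at: mod 2: f = (x)(x^5 + x^3 + x^2 + x + 1), pattern 5+1; mod 7: f = (x^3 + 2x^2 + 4x + 5)(x^3 + 6x^2 + 3x + 6), pattern 3+3; mod 61: f = (x + 1)(x + 23)(x^2 + 44x + 55)(x^2 + 48x + 60), pattern 2+2+1+1. No other pattern occurs in this range, so the set of observed cycle types is {5+1, 3+3, 2+2+1+1}. The candidates containing elements of all these cycle types are PSL(2,5) (6T12) of order 60, A_6 (6T15) of order 360; the others are excluded. The observed types are precisely the cycle types that occur in PSL(2,5) (6T12) (apart from the identity). Each of the other remaining candidates has further cycle types, and by the Chebotarev density theorem the matching factorization patterns would occur for a proportion of primes equal to their share of the group: A_6 (6T15) additionally contains elements of type 4+2, 3+1+1+1 (130 of its 360 elements, about 36% of primes). None of the 21 primes tested shows any such pattern (for each of these groups the chance of that is below 10^-4), which rules them out. Hence G = PSL(2,5) (6T12), of order 60.

PSL(2,5) (order 60)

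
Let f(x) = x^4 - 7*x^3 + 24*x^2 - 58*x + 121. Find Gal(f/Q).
C_4 (order 4)

The polynomial is an irreducible quartic over Q and its discriminant is 66430125, which is not a perfect square, so the Galois group is not contained in A_4. The resolvent cubic y^3 - 24*y^2 - 78*y + 2323 has exactly one rational root, so the Galois group is C_4 or D_4. The quartic becomes reducible over Q(sqrt(disc)), so the group is C_4.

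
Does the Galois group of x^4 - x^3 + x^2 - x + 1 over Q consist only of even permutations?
The polynomial is irreducible of degree 4 over Q. Its discriminant is 125, which is not a perfect square. A Galois group lies in the alternating group exactly when the discriminant is a square in Q, so the Galois group (C_4) is not contained in A_4.

No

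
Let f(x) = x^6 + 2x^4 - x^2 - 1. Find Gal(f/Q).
A_4 (also written A4)

The polynomial f is an irreducible sextic over Q, so G = Gal(f/Q) is one of the 16 transitive subgroups 6T1, ..., 6T16 of S_6. The discriminant of f is 153664 = 392^2, a perfect square, so G is contained in A_6. The transitive groups of degree 6 contained in A_6 are: A_4 (6T4, order 12), S_4 (6T7, order 24), (C_3 x C_3) : C_4 (6T10, order 36), PSL(2,5) (6T12, order 60), A_6 (6T15, order 360). By Dedekind's theorem, for a prime p not dividing disc(f) the degrees of the irreducible factors of f mod p form the cycle type of an element of G. Factoring f modulo the 33 such primes p <= 149 (skipping 2, 7, which divide the discriminant), each new pattern first appears at: mod 3: f = (x^3 + x^2 + 2)(x^3 + 2x^2 + 1), pattern 3+3; mod 13: f = (x + 2)(x + 11)(x^2 + 8)(x^2 + 11), pattern 2+2+1+1. No other pattern occurs in this range, so the set of observed cycle types is {3+3, 2+2+1+1}. The candidates containing elements of all these cycle types are A_4 (6T4) of order 12, S_4 (6T7) of order 24, (C_3 x C_3) : C_4 (6T10) of order 36, PSL(2,5) (6T12) of order 60, A_6 (6T15) of order 360; the others are excluded. The observed types are precisely the cycle types that occur in A_4 (6T4) (apart from the identity). Each of the other remaining candidates has further cycle types, and by the Chebotarev density theorem the matching factorization patterns would occur for a proportion of primes equal to their share of the group: S_4 (6T7) additionally contains elements of type 4+2 (6 of its 24 elements, about 25% of primes); (C_3 x C_3) : C_4 (6T10) additionally contains elements of type 4+2, 3+1+1+1 (22 of its 36 elements, about 61% of primes); PSL(2,5) (6T12) additionally contains elements of type 5+1 (24 of its 60 elements, about 40% of primes); A_6 (6T15) additionally contains elements of type 5+1, 4+2, 3+1+1+1 (274 of its 360 elements, about 76% of primes). None of the 33 primes tested shows any such pattern (for each of these groups the chance of that is below 10^-4), which rules them out. Hence G = A_4 (6T4), of order 12.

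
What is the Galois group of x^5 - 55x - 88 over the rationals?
A_5

The polynomial f is an irreducible quintic over Q, so G = Gal(f/Q) is a transitive subgroup of S_5: one of C_5 (5T1, order 5), D_5 (5T2, order 10), F_20 (5T3, order 20), A_5 (5T4, order 60) or S_5 (5T5, order 120). The discriminant of f is 58564000000 = 242000^2, a perfect square, so G is contained in A_5. The transitive groups of degree 5 contained in A_5 are: C_5 (5T1, order 5), D_5 (5T2, order 10), A_5 (5T4, order 60). By Dedekind's theorem, for a prime p not dividing disc(f) the degrees of the irreducible factors of f mod p form the cycle type of an element of G. Factoring f modulo the 3 such primes p <= 13 (skipping 2, 5, 11, which divide the discriminant), each new pattern first appears at: mod 3: f = (x^5 + 2x + 2), pattern 5; mod 13: f = (x + 5)(x + 7)(x^3 + x^2 + 5x + 9), pattern 3+1+1. No other pattern occurs in this range, so the set of observed cycle types is {5, 3+1+1}. Among the candidates above, the only group containing elements of all these cycle types is A_5 (5T4) — each of C_5 (5T1), D_5 (5T2) lacks at least one of them. Hence G = A_5 (5T4), of order 60.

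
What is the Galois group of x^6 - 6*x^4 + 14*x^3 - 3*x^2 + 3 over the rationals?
The polynomial f is an irreducible sextic over Q, so G = Gal(f/Q) is one of the 16 transitive subgroups 6T1, ..., 6T16 of S_6. The discriminant of f is 19050624576 = 138024^2, a perfect square, so G is contained in A_6. The transitive groups of degree 6 contained in A_6 are: A_4 (6T4, order 12), S_4 (6T7, order 24), (C_3 x C_3) : C_4 (6T10, order 36), PSL(2,5) (6T12, order 60), A_6 (6T15, order 360). By Dedekind's theorem, for a prime p not dividing disc(f) the degrees of the irreducible factors of f mod p form the cycle type of an element of G. Factoring f modulo the 33 such primes p <= 151 (skipping 2, 3, 71, which divide the discriminant), each new pattern first appears at: mod 5: f = (x^3 + x^2 + 1)(x^3 + 4x^2 + 3), pattern 3+3; mod 17: f = (x + 2)(x + 6)(x^2 + 3x + 5)(x^2 + 6x + 6), pattern 2+2+1+1. No other pattern occurs in this range, so the set of observed cycle types is {3+3, 2+2+1+1}. The candidates containing elements of all these cycle types are A_4 (6T4) of order 12, S_4 (6T7) of order 24, (C_3 x C_3) : C_4 (6T10) of order 36, PSL(2,5) (6T12) of order 60, A_6 (6T15) of order 360; the others are excluded. The observed types are precisely the cycle types that occur in A_4 (6T4) (apart from the identity). Each of the other remaining candidates has further cycle types, and by the Chebotarev density theorem the matching factorization patterns would occur for a proportion of primes equal to their share of the group: S_4 (6T7) additionally contains elements of type 4+2 (6 of its 24 elements, about 25% of primes); (C_3 x C_3) : C_4 (6T10) additionally contains elements of type 4+2, 3+1+1+1 (22 of its 36 elements, about 61% of primes); PSL(2,5) (6T12) additionally contains elements of type 5+1 (24 of its 60 elements, about 40% of primes); A_6 (6T15) additionally contains elements of type 5+1, 4+2, 3+1+1+1 (274 of its 360 elements, about 76% of primes). None of the 33 primes tested shows any such pattern (for each of these groups the chance of that is below 10^-4), which rules them out. Hence G = A_4 (6T4), of order 12.

A_4, A_4 acting on 6 points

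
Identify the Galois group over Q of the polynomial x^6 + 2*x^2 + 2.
S_4 x C_2 (also written S4xC2)

The polynomial f is an irreducible sextic over Q, so G = Gal(f/Q) is one of the 16 transitive subgroups 6T1, ..., 6T16 of S_6. The discriminant of f is -2508800, which is not a perfect square, so G is not contained in A_6. The transitive groups of degree 6 not contained in A_6 are: C_6 (6T1, order 6), S_3 (6T2, order 6), D_6 (6T3, order 12), C_3 x S_3 (6T5, order 18), A_4 x C_2 (6T6, order 24), S_4 (6T8, order 24), S_3 x S_3 (6T9, order 36), S_4 x C_2 (6T11, order 48), (S_3 x S_3) : C_2 (6T13, order 72), PGL(2,5) (6T14, order 120), S_6 (6T16, order 720). By Dedekind's theorem, for a prime p not dividing disc(f) the degrees of the irreducible factors of f mod p form the cycle type of an element of G. Factoring f modulo the 17 such primes p <= 71 (skipping 2, 5, 7, which divide the discriminant), each new pattern first appears at: mod 3: f = (x^3 + x^2 + 2x + 1)(x^3 + 2x^2 + 2x + 2), pattern 3+3; mod 13: f = (x^6 + 2x^2 + 2), pattern 6; mod 19: f = (x^2 + 5)(x^4 + 14x^2 + 8), pattern 4+2; mod 23: f = (x + 11)(x + 12)(x^4 + 6x^2 + 15), pattern 4+1+1; mod 53: f = (x^2 + 45)(x^2 + 11x + 38)(x^2 + 42x + 38), pattern 2+2+2; mod 59: f = (x + 4)(x + 55)(x^2 + 5x + 50)(x^2 + 54x + 50), pattern 2+2+1+1; mod 71: f = (x + 8)(x + 11)(x + 60)(x + 63)(x^2 + 43), pattern 2+1+1+1+1. No other pattern occurs in this range, so the set of observed cycle types is {3+3, 6, 4+2, 4+1+1, 2+2+2, 2+2+1+1, 2+1+1+1+1}. The candidates containing elements of all these cycle types are S_4 x C_2 (6T11) of order 48, S_6 (6T16) of order 720; the others are excluded. The observed types are precisely the cycle types that occur in S_4 x C_2 (6T11) (apart from the identity). Each of the other remaining candidates has further cycle types, and by the Chebotarev density theorem the matching factorization patterns would occur for a proportion of primes equal to their share of the group: S_6 (6T16) additionally contains elements of type 5+1, 3+2+1, 3+1+1+1 (304 of its 720 elements, about 42% of primes). None of the 17 primes tested shows any such pattern (for each of these groups the chance of that is below 10^-4), which rules them out. Hence G = S_4 x C_2 (6T11), of order 48.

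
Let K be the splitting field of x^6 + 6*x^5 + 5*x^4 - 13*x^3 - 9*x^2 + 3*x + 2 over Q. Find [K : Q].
60

The degree of the splitting field over Q equals the order of the Galois group, so first determine the group. The polynomial f is an irreducible sextic over Q, so G = Gal(f/Q) is one of the 16 transitive subgroups 6T1, ..., 6T16 of S_6. The discriminant of f is 30991489 = 5567^2, a perfect square, so G is contained in A_6. The transitive groups of degree 6 contained in A_6 are: A_4 (6T4, order 12), S_4 (6T7, order 24), (C_3 x C_3) : C_4 (6T10, order 36), PSL(2,5) (6T12, order 60), A_6 (6T15, order 360). By Dedekind's theorem, for a prime p not dividing disc(f) the degrees of the irreducible factors of f mod p form the cycle type of an element of G. Factoring f modulo the 21 such primes p <= 79 (skipping 19, which divides the discriminant), each new pattern first appears at: mod 2: f = (x)(x^5 + x^3 + x^2 + x + 1), pattern 5+1; mod 7: f = (x^3 + x^2 + 3x + 1)(x^3 + 5x^2 + 4x + 2), pattern 3+3; mod 61: f = (x + 3)(x + 25)(x^2 + 48x + 25)(x^2 + 52x + 38), pattern 2+2+1+1. No other pattern occurs in this range, so the set of observed cycle types is {5+1, 3+3, 2+2+1+1}. The candidates containing elements of all these cycle types are PSL(2,5) (6T12) of order 60, A_6 (6T15) of order 360; the others are excluded. The observed types are precisely the cycle types that occur in PSL(2,5) (6T12) (apart from the identity). Each of the other remaining candidates has further cycle types, and by the Chebotarev density theorem the matching factorization patterns would occur for a proportion of primes equal to their share of the group: A_6 (6T15) additionally contains elements of type 4+2, 3+1+1+1 (130 of its 360 elements, about 36% of primes). None of the 21 primes tested shows any such pattern (for each of these groups the chance of that is below 10^-4), which rules them out. Hence G = PSL(2,5) (6T12), of order 60. The Galois group PSL(2,5) (6T12) has order 60, so the splitting field has degree 60 over Q.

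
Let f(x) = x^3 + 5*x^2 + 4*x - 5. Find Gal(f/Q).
The polynomial is an irreducible cubic over Q and its discriminant is 169 = 13^2, a perfect square. For an irreducible cubic, a square discriminant forces the Galois group to be A_3, the cyclic group of order 3.

C_3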